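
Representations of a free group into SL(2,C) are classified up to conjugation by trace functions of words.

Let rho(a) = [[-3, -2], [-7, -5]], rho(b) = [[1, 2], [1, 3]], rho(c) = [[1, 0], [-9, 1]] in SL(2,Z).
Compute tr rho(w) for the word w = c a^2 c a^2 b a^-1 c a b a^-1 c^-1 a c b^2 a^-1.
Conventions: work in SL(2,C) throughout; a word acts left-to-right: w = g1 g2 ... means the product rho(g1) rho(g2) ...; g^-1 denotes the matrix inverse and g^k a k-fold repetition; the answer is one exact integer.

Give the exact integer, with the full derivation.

-69388358270

rho(c) = [[1, 0], [-9, 1]]
... * rho(a) = [[-3, -2], [-7, -5]]  ->  [[-3, -2], [20, 13]]
... * rho(a) = [[-3, -2], [-7, -5]]  ->  [[23, 16], [-151, -105]]
... * rho(c) = [[1, 0], [-9, 1]]  ->  [[-121, 16], [794, -105]]
... * rho(a) = [[-3, -2], [-7, -5]]  ->  [[251, 162], [-1647, -1063]]
... * rho(a) = [[-3, -2], [-7, -5]]  ->  [[-1887, -1312], [12382, 8609]]
... * rho(b) = [[1, 2], [1, 3]]  ->  [[-3199, -7710], [20991, 50591]]
... * rho(a^-1) = [[-5, 2], [7, -3]]  ->  [[-37975, 16732], [249182, -109791]]
... * rho(c) = [[1, 0], [-9, 1]]  ->  [[-188563, 16732], [1237301, -109791]]
... * rho(a) = [[-3, -2], [-7, -5]]  ->  [[448565, 293466], [-2943366, -1925647]]
... * rho(b) = [[1, 2], [1, 3]]  ->  [[742031, 1777528], [-4869013, -11663673]]
... * rho(a^-1) = [[-5, 2], [7, -3]]  ->  [[8732541, -3848522], [-57300646, 25252993]]
... * rho(c^-1) = [[1, 0], [9, 1]]  ->  [[-25904157, -3848522], [169976291, 25252993]]
... * rho(a) = [[-3, -2], [-7, -5]]  ->  [[104652125, 71050924], [-686699824, -466217547]]
... * rho(c) = [[1, 0], [-9, 1]]  ->  [[-534806191, 71050924], [3509258099, -466217547]]
... * rho(b) = [[1, 2], [1, 3]]  ->  [[-463755267, -856459610], [3043040552, 5619863557]]
... * rho(b) = [[1, 2], [1, 3]]  ->  [[-1320214877, -3496889364], [8662904109, 22945671775]]
... * rho(a^-1) = [[-5, 2], [7, -3]]  ->  [[-17877151163, 7850238338], [117305181880, -51511207107]]
tr = -17877151163 + -51511207107 = -69388358270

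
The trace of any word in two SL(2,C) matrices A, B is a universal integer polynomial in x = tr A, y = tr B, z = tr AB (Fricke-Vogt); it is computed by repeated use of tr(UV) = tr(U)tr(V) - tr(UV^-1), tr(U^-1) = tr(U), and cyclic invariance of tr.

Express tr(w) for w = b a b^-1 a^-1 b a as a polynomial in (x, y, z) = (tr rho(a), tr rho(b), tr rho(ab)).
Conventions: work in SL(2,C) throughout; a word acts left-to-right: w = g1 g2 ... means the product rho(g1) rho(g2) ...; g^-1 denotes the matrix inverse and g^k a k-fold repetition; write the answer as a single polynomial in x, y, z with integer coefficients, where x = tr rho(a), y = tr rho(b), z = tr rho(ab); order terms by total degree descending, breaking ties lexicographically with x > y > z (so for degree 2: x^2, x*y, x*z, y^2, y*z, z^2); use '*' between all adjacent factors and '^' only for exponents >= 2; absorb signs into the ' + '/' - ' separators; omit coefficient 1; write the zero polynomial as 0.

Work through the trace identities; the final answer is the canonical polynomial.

-x*y*z^2 + x^2*z + y^2*z + z^3 - 3*z

use: trace(a b a) = trace(a) * trace(b a) - trace(b) = x*z - y
use: trace(b a b a) = trace(a b) * trace(a b) - trace(1) = z^2 - 2
trace(b a b) = trace(b) * trace(a b) - trace(a) = y*z - x
use: trace(a b a b a) = trace(a) * trace(b a b a) - trace(b a b) = x*z^2 - y*z - x
use: trace(a b a b a b) = trace(b a b a) * trace(b a) - trace(a b) = z^3 - 3*z
apply: trace(b a b a b^-1 a) = trace(a b a b a) * trace(b) - trace(a b a b a b) = x*y*z^2 - y^2*z - z^3 - x*y + 3*z
apply: trace(b a b^-1 a^-1 b a) = trace(b a b a b^-1) * trace(a) - trace(b a b a b^-1 a) = -x*y*z^2 + x^2*z + y^2*z + z^3 - 3*z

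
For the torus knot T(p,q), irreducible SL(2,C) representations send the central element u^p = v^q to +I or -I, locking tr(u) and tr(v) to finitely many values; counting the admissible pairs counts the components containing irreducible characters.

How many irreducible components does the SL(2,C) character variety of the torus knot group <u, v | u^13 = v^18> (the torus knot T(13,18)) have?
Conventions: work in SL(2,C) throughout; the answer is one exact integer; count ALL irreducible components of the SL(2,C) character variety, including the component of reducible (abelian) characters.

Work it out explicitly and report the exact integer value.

In the torus knot group T(13,18), u^13 = v^18 is central, so an irreducible representation sends it to +I or -I (Schur).
This locks tr(u) to 2*cos(pi*alpha/13), alpha in 1..12, and tr(v) to 2*cos(pi*beta/18), beta in 1..17, on each component of irreducible characters.
u^13 = (-1)^alpha I and v^18 = (-1)^beta I must agree, so alpha and beta have equal parity.
count pairs: odd alpha (6 choices) x odd beta (9), plus even alpha (6) x even beta (8): 6*9 + 6*8 = 102.
components with irreducible characters: 102; plus the single component of reducible (abelian) characters: total 103.

103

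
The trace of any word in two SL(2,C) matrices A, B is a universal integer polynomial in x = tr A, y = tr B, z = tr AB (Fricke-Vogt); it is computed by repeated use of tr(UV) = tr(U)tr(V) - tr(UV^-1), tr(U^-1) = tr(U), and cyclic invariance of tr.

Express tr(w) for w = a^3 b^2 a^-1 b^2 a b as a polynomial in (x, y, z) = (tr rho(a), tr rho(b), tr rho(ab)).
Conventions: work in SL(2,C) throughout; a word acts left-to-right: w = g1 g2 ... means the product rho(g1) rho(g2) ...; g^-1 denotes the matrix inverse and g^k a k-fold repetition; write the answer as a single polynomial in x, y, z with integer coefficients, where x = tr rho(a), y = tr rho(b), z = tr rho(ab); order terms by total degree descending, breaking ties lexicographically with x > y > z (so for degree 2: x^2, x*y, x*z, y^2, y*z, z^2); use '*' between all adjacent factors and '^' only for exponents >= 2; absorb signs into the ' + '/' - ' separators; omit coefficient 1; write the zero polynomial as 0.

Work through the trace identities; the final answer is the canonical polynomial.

use: trace(b a b a) = trace(b a) * trace(b a) - trace(1)   [split at repeated b] = z^2 - 2
trace(b a b) = trace(b) * trace(a b) - trace(a) = y*z - x
use: trace(a b a^2 b) = trace(a) * trace(b a b a) - trace(b a b) = x*z^2 - y*z - x
trace(a b a) = trace(a) * trace(b a) - trace(b) = x*z - y
apply: trace(a b a^2) = trace(a) * trace(a b a) - trace(a b) = x^2*z - x*y - z
use: trace(b a b a^2 b) = trace(b) * trace(a b a^2 b) - trace(a b a^2) = x*y*z^2 - x^2*z - y^2*z + z
trace(a b^3 a b a) = trace(b) * trace(b a b a^2 b) - trace(b a b a^2) = x*y^2*z^2 - x^2*y*z - y^3*z - x*z^2 + 2*y*z + x
trace(a b a b^2) = trace(b) * trace(a b a b) - trace(a b a) = y*z^2 - x*z - y
apply: trace(a b^3 a b) = trace(b) * trace(a b a b^2) - trace(a b a b) = y^2*z^2 - x*y*z - y^2 - z^2 + 2
use: trace(a b a^3 b^3) = trace(a) * trace(a b^3 a b a) - trace(a b^3 a b) = x^2*y^2*z^2 - x^3*y*z - x*y^3*z - x^2*z^2 - y^2*z^2 + 3*x*y*z + x^2 + y^2 + z^2 - 2
trace(a b a^3 b^2) = trace(a) * trace(b^2 a b a^2) - trace(b^2 a b a) = x^2*y*z^2 - x^3*z - x*y^2*z - y*z^2 + 2*x*z + y
apply: trace(b^2 a b a^3 b^2) = trace(b) * trace(a b a^3 b^3) - trace(a b a^3 b^2) = x^2*y^3*z^2 - x^3*y^2*z - x*y^4*z - 2*x^2*y*z^2 - y^3*z^2 + x^3*z + 4*x*y^2*z + x^2*y + y^3 + 2*y*z^2 - 2*x*z - 3*y
trace(b a b a b a) = trace(b a b a) * trace(b a) - trace(a b)   [split at repeated b] = z^3 - 3*z
trace(b a b a b a^2) = trace(a) * trace(b a b a b a) - trace(b a b a b) = x*z^3 - y*z^2 - 2*x*z + y
trace(a b a^3 b a b) = trace(a) * trace(b a b a b a^2) - trace(b a b a b a) = x^2*z^3 - x*y*z^2 - 2*x^2*z - z^3 + x*y + 3*z
trace(b a^3 b a) = trace(a) * trace(a b a b a) - trace(a b a b) = x^2*z^2 - x*y*z - x^2 - z^2 + 2
use: trace(a^2) = trace(a) * trace(a) - trace(1) = x^2 - 2
apply: trace(a^3) = trace(a) * trace(a^2) - trace(a) = x^3 - 3*x
trace(b a^3 b) = trace(b) * trace(a^3 b) - trace(a^3) = x^2*y*z - x^3 - x*y^2 - y*z + 3*x
apply: trace(a b a^3 b a) = trace(a) * trace(b a^3 b a) - trace(b a^3 b) = x^3*z^2 - 2*x^2*y*z + x*y^2 - x*z^2 + y*z - x
trace(a b^2 a b a^3 b) = trace(b) * trace(a b a^3 b a b) - trace(a b a^3 b a) = x^2*y*z^3 - x^3*z^2 - x*y^2*z^2 - y*z^3 + x*z^2 + 2*y*z + x
use: trace(a b^2 a b a^3) = trace(a) * trace(a b^2 a b a^2) - trace(a b^2 a b a) = x^3*y*z^2 - x^4*z - x^2*y^2*z - 2*x*y*z^2 + 3*x^2*z + y^2*z + x*y - z
apply: trace(b^2 a b a^3 b^2 a) = trace(b) * trace(a b^2 a b a^3 b) - trace(a b^2 a b a^3) = x^2*y^2*z^3 - 2*x^3*y*z^2 - x*y^3*z^2 + x^4*z + x^2*y^2*z - y^2*z^3 + 3*x*y*z^2 - 3*x^2*z + y^2*z + z
trace(a^3 b^2 a^-1 b^2 a b) = trace(b^2 a b a^3 b^2) * trace(a) - trace(b^2 a b a^3 b^2 a) = x^3*y^3*z^2 - x^4*y^2*z - x^2*y^4*z - x^2*y^2*z^3 + 3*x^2*y^2*z + y^2*z^3 + x^3*y + x*y^3 - x*y*z^2 + x^2*z - y^2*z - 3*x*y - z

x^3*y^3*z^2 - x^4*y^2*z - x^2*y^4*z - x^2*y^2*z^3 + 3*x^2*y^2*z + y^2*z^3 + x^3*y + x*y^3 - x*y*z^2 + x^2*z - y^2*z - 3*x*y - z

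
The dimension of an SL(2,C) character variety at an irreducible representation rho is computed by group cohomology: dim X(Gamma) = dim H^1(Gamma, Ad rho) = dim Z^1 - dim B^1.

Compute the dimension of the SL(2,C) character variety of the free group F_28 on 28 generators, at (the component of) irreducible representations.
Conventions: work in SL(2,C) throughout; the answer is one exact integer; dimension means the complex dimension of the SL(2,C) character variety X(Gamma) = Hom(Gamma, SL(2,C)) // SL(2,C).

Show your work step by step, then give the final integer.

Here Gamma is free of rank 28 — no relator constrains a cocycle.
A cocycle picks one sl_2 vector per generator freely, giving dim Z^1 = 3*28 = 84.
dim B^1 = 3: the coboundary map is injective because an irreducible image has centralizer 0 in sl_2.
Therefore dim X = 84 - 3 = 81.

81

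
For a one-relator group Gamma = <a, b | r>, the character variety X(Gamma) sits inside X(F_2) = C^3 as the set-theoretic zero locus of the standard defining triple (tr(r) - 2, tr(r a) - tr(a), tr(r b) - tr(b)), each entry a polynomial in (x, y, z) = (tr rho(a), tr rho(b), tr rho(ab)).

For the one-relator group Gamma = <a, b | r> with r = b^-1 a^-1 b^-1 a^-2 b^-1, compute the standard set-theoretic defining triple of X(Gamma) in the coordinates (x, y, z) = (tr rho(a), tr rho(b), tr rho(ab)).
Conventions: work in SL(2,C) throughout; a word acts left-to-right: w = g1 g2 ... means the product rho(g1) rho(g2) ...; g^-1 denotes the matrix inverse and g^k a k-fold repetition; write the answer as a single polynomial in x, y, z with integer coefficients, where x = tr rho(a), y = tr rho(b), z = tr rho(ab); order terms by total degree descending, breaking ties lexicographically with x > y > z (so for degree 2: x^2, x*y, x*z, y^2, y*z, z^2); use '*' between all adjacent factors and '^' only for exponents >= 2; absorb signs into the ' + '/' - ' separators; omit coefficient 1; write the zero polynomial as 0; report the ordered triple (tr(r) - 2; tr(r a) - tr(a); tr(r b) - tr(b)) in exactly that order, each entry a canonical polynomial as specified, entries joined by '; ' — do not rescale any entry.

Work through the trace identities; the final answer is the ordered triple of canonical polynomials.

trace(a^-1) = trace(a) = x
so trace(a^-2) = trace(a^-1) trace(a) - trace(1)  (eliminate a^-1) = x^2 - 2
trace(b a^-1) = trace(b) trace(a) - trace(b a)  (eliminate a^-1) = x*y - z
reduce: trace(a^-2 b) = trace(b a^-1) trace(a) - trace(b)  (eliminate a^-1) = x^2*y - x*z - y
trace(a^-2 b^-1) = trace(a^-2) trace(b) - trace(a^-2 b)  (eliminate b^-1) = x*z - y
trace(b^-2 a^-2) = trace(a^-2 b^-1) trace(b) - trace(a^-2)  (eliminate b^-1) = x*y*z - x^2 - y^2 + 2
trace(b^-1 a^-2 b^-2) = trace(b^-2 a^-2) trace(b) - trace(b^-2 a^-2 b)  (eliminate b^-1) = x*y^2*z - x^2*y - y^3 - x*z + 3*y
so trace(a b a b) = trace(b a) trace(b a) - trace(1)  (split on b) = z^2 - 2
trace(b a b^-1 a) = trace(a b a) trace(b) - trace(a b a b)  (eliminate b^-1) = x*y*z - y^2 - z^2 + 2
reduce: trace(b a b^-1 a^-1) = trace(b a b^-1) trace(a) - trace(b a b^-1 a)  (eliminate a^-1) = -x*y*z + x^2 + y^2 + z^2 - 2
reduce: trace(a b^-1 a^-2 b) = trace(b a b^-1 a^-1) trace(a) - trace(b a b^-1)  (eliminate a^-1) = -x^2*y*z + x^3 + x*y^2 + x*z^2 - 3*x
reduce: trace(a b^-1 a^-2 b^-1) = trace(a b^-1 a^-2) trace(b) - trace(a b^-1 a^-2 b)  (eliminate b^-1) = x^2*y*z - x^3 - x*y^2 - x*z^2 + y*z + 3*x
trace(b^-1 a^-2 b^-2 a) = trace(a b^-1 a^-2 b^-1) trace(b) - trace(a b^-1 a^-2)  (eliminate b^-1) = x^2*y^2*z - x^3*y - x*y^3 - x*y*z^2 + y^2*z + 3*x*y - z
so trace(b^-1 a^-1 b^-1 a^-2 b^-1) = trace(b^-1 a^-2 b^-2) trace(a) - trace(b^-1 a^-2 b^-2 a)  (eliminate a^-1) = x*y*z^2 - x^2*z - y^2*z + z
trace(b^-1 a^-1 b^-1) = trace(b^-1 a^-1) trace(b) - trace(b^-1 a^-1 b)   [inverse elimination on b] = y*z - x
trace(b a b a b) = trace(b) trace(a b a b) - trace(a b a)   [square of b] = y*z^2 - x*z - y
so trace(b a b a b a) = trace(a b a b) trace(a b) - trace(b a)   [split at a repeated a] = z^3 - 3*z
trace(a b a^-1 b a b) = trace(b a b a b) trace(a) - trace(b a b a b a)   [inverse elimination on a] = x*y*z^2 - x^2*z - z^3 - x*y + 3*z
trace(b a^-1 b a b^-1 a) = trace(a b a^-1 b a) trace(b) - trace(a b a^-1 b a b)   [inverse elimination on b] = x^2*y^2*z - x^3*y - x*y^3 - 2*x*y*z^2 + x^2*z + y^2*z + z^3 + 4*x*y - 3*z
reduce: trace(a^-1 b a b^-1 a^-1 b) = trace(b a^-1 b a b^-1) trace(a) - trace(b a^-1 b a b^-1 a)   [inverse elimination on a] = -x^2*y^2*z + x^3*y + x*y^3 + 2*x*y*z^2 - x^2*z - y^2*z - z^3 - 3*x*y + 3*z
so trace(a b^-1 a^-1 b^-1 a^-1 b) = trace(a^-1 b a b^-1 a^-1) trace(b) - trace(a^-1 b a b^-1 a^-1 b)   [inverse elimination on b] = -x*y*z^2 + x^2*z + y^2*z + z^3 - 3*z
trace(b^-1 a b^-1 a^-1 b^-1 a^-1) = trace(a b^-1 a^-1 b^-1 a^-1) trace(b) - trace(a b^-1 a^-1 b^-1 a^-1 b)   [inverse elimination on b] = x*y*z^2 - x^2*z - z^3 - x*y + 3*z
reduce: trace(a b^-1 a^-1 b^-1) = trace(a b^-1 a^-1) trace(b) - trace(a b^-1 a^-1 b)   [inverse elimination on b] = x*y*z - x^2 - z^2 + 2
so trace(b^-1 a b^-1 a^-1 b^-1) = trace(a b^-1 a^-1 b^-1) trace(b) - trace(a b^-1 a^-1)   [inverse elimination on b] = x*y^2*z - x^2*y - y*z^2 + y
reduce: trace(b^-1 a^-1 b^-1 a^-2 b^-1 a) = trace(b^-1 a b^-1 a^-1 b^-1 a^-1) trace(a) - trace(b^-1 a b^-1 a^-1 b^-1)   [inverse elimination on a] = x^2*y*z^2 - x^3*z - x*y^2*z - x*z^3 + y*z^2 + 3*x*z - y
reduce: trace(b^-1 a^-1 b^-1 a^-2) = trace(a^-1 b^-1 a^-1 b^-1) trace(a) - trace(a^-1 b^-1 a^-1 b^-1 a) = x*z^2 - y*z - x
assemble the triple (trace(r) - 2; trace(r a) - x; trace(r b) - y)

x*y*z^2 - x^2*z - y^2*z + z - 2; x^2*y*z^2 - x^3*z - x*y^2*z - x*z^3 + y*z^2 + 3*x*z - x - y; x*z^2 - y*z - x - y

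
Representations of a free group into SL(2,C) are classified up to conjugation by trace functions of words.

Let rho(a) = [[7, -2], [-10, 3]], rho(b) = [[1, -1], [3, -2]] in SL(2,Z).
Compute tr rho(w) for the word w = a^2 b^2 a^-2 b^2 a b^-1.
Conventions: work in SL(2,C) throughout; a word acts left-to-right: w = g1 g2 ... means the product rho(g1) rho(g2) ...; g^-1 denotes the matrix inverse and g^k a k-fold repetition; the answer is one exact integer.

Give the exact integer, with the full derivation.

rho(a) = [[7, -2], [-10, 3]]
... * rho(a) = [[7, -2], [-10, 3]]  ->  [[69, -20], [-100, 29]]
... * rho(b) = [[1, -1], [3, -2]]  ->  [[9, -29], [-13, 42]]
... * rho(b) = [[1, -1], [3, -2]]  ->  [[-78, 49], [113, -71]]
... * rho(a^-1) = [[3, 2], [10, 7]]  ->  [[256, 187], [-371, -271]]
... * rho(a^-1) = [[3, 2], [10, 7]]  ->  [[2638, 1821], [-3823, -2639]]
... * rho(b) = [[1, -1], [3, -2]]  ->  [[8101, -6280], [-11740, 9101]]
... * rho(b) = [[1, -1], [3, -2]]  ->  [[-10739, 4459], [15563, -6462]]
... * rho(a) = [[7, -2], [-10, 3]]  ->  [[-119763, 34855], [173561, -50512]]
... * rho(b^-1) = [[-2, 1], [-3, 1]]  ->  [[134961, -84908], [-195586, 123049]]
tr = 134961 + 123049 = 258010

258010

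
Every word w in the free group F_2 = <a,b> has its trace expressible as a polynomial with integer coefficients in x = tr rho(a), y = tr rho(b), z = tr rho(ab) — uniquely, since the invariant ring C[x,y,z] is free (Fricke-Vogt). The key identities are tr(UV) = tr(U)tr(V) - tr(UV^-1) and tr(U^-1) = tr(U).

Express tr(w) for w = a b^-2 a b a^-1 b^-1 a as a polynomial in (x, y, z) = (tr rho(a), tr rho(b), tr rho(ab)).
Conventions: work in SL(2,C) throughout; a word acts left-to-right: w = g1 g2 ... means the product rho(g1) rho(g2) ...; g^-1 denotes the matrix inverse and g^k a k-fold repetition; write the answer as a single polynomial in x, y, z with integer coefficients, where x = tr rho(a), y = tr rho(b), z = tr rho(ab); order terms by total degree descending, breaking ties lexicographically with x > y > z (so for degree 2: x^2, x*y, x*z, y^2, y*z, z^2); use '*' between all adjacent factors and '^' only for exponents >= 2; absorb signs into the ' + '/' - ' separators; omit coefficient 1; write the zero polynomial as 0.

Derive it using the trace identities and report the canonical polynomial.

-x^3*y^3*z + x^4*y^2 + x^2*y^4 + 2*x^2*y^2*z^2 - x*y*z^3 - x^4 - 5*x^2*y^2 - x^2*z^2 - y^4 - y^2*z^2 + 2*x*y*z + 4*x^2 + 4*y^2 + z^2 - 2

apply: trace(a^2) = trace(a) * trace(a) - trace(1) = x^2 - 2
trace(a^3) = trace(a) * trace(a^2) - trace(a) = x^3 - 3*x
use: trace(a b a) = trace(a) * trace(b a) - trace(b) = x*z - y
use: trace(b a^3) = trace(a) * trace(a b a) - trace(a b) = x^2*z - x*y - z
apply: trace(a^3 b a) = trace(a) * trace(b a^3) - trace(b a^2) = x^3*z - x^2*y - 2*x*z + y
trace(b a b a) = trace(b a) * trace(b a) - trace(1)   [split at repeated b] = z^2 - 2
use: trace(b a b) = trace(b) * trace(a b) - trace(a) = y*z - x
apply: trace(a b a b a) = trace(a) * trace(b a b a) - trace(b a b) = x*z^2 - y*z - x
trace(a^3 b a b) = trace(a) * trace(a b a b a) - trace(a b a b) = x^2*z^2 - x*y*z - x^2 - z^2 + 2
apply: trace(b^-1 a^3 b a) = trace(a^3 b a) * trace(b) - trace(a^3 b a b) = x^3*y*z - x^2*y^2 - x^2*z^2 - x*y*z + x^2 + y^2 + z^2 - 2
use: trace(a b a^-1 b^-1 a^2) = trace(b^-1 a^3 b) * trace(a) - trace(b^-1 a^3 b a) = -x^3*y*z + x^4 + x^2*y^2 + x^2*z^2 + x*y*z - 4*x^2 - y^2 - z^2 + 2
use: trace(b a^2 b a b) = trace(b) * trace(a^2 b a b) - trace(a^2 b a) = x*y*z^2 - x^2*z - y^2*z + z
trace(b a b a b a) = trace(b a b a) * trace(b a) - trace(a b)   [split at repeated b] = z^3 - 3*z
use: trace(b a b a b) = trace(b) * trace(a b a b) - trace(a b a) = y*z^2 - x*z - y
trace(b a^2 b a b a) = trace(a) * trace(b a b a b a) - trace(b a b a b) = x*z^3 - y*z^2 - 2*x*z + y
apply: trace(a^2 b a b a^-1 b) = trace(b a^2 b a b) * trace(a) - trace(b a^2 b a b a) = x^2*y*z^2 - x^3*z - x*y^2*z - x*z^3 + y*z^2 + 3*x*z - y
use: trace(a b a^-1 b^-1 a^2 b) = trace(a^2 b a b a^-1) * trace(b) - trace(a^2 b a b a^-1 b) = -x^2*y*z^2 + x^3*z + x*y^2*z + x*z^3 - 3*x*z - y
trace(a b a^-1 b^-1 a^2 b^-1) = trace(a b a^-1 b^-1 a^2) * trace(b) - trace(a b a^-1 b^-1 a^2 b) = -x^3*y^2*z + x^4*y + x^2*y^3 + 2*x^2*y*z^2 - x^3*z - x*z^3 - 4*x^2*y - y^3 - y*z^2 + 3*x*z + 3*y
use: trace(a b^-2 a b a^-1 b^-1 a) = trace(a b a^-1 b^-1 a^2 b^-1) * trace(b) - trace(a b a^-1 b^-1 a^2) = -x^3*y^3*z + x^4*y^2 + x^2*y^4 + 2*x^2*y^2*z^2 - x*y*z^3 - x^4 - 5*x^2*y^2 - x^2*z^2 - y^4 - y^2*z^2 + 2*x*y*z + 4*x^2 + 4*y^2 + z^2 - 2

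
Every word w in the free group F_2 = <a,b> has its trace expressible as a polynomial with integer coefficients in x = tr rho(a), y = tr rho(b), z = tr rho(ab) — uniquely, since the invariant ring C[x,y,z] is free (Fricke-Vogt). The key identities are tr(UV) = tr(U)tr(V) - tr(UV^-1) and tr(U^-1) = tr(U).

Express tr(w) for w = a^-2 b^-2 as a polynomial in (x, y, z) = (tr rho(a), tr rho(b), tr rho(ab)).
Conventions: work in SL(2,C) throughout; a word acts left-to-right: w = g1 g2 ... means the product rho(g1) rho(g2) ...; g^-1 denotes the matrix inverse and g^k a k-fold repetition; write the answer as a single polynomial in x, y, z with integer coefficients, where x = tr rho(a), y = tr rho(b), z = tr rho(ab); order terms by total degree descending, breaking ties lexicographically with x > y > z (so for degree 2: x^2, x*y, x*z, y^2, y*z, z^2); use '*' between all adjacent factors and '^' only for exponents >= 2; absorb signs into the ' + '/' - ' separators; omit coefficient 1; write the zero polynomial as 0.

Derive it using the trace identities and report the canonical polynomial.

tr(a^-1) = tr(a) = x
tr(a^-1 b) = tr(b) * tr(a) - tr(b a) = x*y - z
tr(a^-1 b^-1) = tr(a^-1) * tr(b) - tr(a^-1 b) = z
and tr(a^-1 b^-2) = tr(a^-1 b^-1) * tr(b) - tr(a^-1) = y*z - x
tr(b^-2) = tr(b^-1) * tr(b) - tr(1) = y^2 - 2
tr(a^-2 b^-2) = tr(a^-1 b^-2) * tr(a) - tr(a^-1 b^-2 a) = x*y*z - x^2 - y^2 + 2

x*y*z - x^2 - y^2 + 2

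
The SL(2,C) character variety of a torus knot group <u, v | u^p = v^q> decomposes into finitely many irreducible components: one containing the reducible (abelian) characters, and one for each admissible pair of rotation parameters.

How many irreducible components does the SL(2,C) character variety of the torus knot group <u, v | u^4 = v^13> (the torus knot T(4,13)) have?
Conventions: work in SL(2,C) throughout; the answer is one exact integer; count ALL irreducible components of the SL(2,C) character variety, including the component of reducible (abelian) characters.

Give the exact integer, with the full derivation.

19

In the torus knot group T(4,13), u^4 = v^13 is central, so an irreducible representation sends it to +I or -I (Schur).
On an irreducible component, tr(u) is locked at 2*cos(pi*alpha/4) for some alpha in 1..3, and tr(v) at 2*cos(pi*beta/13) for some beta in 1..12.
The two central values (-1)^alpha I and (-1)^beta I must be the same matrix, so alpha and beta share a parity.
Enumerate parity-matched pairs: 2*6 odd-odd plus 1*6 even-even gives 18.
Total: 18 irreducible-character components + 1 reducible (abelian) component = 19.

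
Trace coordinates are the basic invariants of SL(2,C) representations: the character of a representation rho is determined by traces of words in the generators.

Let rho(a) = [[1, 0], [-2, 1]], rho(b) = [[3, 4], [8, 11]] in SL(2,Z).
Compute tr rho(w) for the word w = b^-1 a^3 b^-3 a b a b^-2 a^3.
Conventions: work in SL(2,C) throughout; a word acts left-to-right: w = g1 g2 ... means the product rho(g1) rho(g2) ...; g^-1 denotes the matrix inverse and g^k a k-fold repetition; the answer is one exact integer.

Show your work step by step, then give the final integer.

rho(b^-1) = [[11, -4], [-8, 3]]
... * rho(a) = [[1, 0], [-2, 1]]  ->  [[19, -4], [-14, 3]]
... * rho(a) = [[1, 0], [-2, 1]]  ->  [[27, -4], [-20, 3]]
... * rho(a) = [[1, 0], [-2, 1]]  ->  [[35, -4], [-26, 3]]
... * rho(b^-1) = [[11, -4], [-8, 3]]  ->  [[417, -152], [-310, 113]]
... * rho(b^-1) = [[11, -4], [-8, 3]]  ->  [[5803, -2124], [-4314, 1579]]
... * rho(b^-1) = [[11, -4], [-8, 3]]  ->  [[80825, -29584], [-60086, 21993]]
... * rho(a) = [[1, 0], [-2, 1]]  ->  [[139993, -29584], [-104072, 21993]]
... * rho(b) = [[3, 4], [8, 11]]  ->  [[183307, 234548], [-136272, -174365]]
... * rho(a) = [[1, 0], [-2, 1]]  ->  [[-285789, 234548], [212458, -174365]]
... * rho(b^-1) = [[11, -4], [-8, 3]]  ->  [[-5020063, 1846800], [3731958, -1372927]]
... * rho(b^-1) = [[11, -4], [-8, 3]]  ->  [[-69995093, 25620652], [52034954, -19046613]]
... * rho(a) = [[1, 0], [-2, 1]]  ->  [[-121236397, 25620652], [90128180, -19046613]]
... * rho(a) = [[1, 0], [-2, 1]]  ->  [[-172477701, 25620652], [128221406, -19046613]]
... * rho(a) = [[1, 0], [-2, 1]]  ->  [[-223719005, 25620652], [166314632, -19046613]]
tr = -223719005 + -19046613 = -242765618

-242765618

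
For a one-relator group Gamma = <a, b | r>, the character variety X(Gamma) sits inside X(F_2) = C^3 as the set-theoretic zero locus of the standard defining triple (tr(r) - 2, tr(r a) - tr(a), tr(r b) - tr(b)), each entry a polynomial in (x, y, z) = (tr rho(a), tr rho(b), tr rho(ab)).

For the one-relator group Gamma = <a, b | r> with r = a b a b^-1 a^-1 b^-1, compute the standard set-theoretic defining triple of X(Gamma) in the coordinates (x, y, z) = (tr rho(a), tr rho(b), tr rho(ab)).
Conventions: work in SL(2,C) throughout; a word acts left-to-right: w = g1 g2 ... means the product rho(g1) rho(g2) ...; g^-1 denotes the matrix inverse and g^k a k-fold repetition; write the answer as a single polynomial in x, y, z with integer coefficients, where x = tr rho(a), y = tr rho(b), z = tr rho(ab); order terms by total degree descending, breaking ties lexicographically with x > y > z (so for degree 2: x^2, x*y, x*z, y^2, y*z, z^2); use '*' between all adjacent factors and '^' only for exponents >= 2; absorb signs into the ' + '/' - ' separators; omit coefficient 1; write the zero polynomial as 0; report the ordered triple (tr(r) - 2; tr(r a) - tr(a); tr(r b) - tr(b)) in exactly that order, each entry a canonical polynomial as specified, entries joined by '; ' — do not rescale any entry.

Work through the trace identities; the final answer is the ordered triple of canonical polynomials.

x*y*z^2 - x^2*z - y^2*z - z^3 + x*y + 3*z - 2; x^2*y*z^2 - x^3*z - x*y^2*z - x*z^3 + x^2*y + 3*x*z - x - y; x - y

tr(a b a) = tr(a) tr(b a) - tr(b)   [square of a] = x*z - y
next, tr(a b a b) = tr(a b) tr(a b) - tr(1)   [split at a repeated a] = z^2 - 2
and tr(b^-1 a b a) = tr(a b a) tr(b) - tr(a b a b)   [inverse elimination on b] = x*y*z - y^2 - z^2 + 2
and tr(b^-1 a b a b^-1) = tr(b^-1 a b a) tr(b) - tr(b^-1 a b a b)   [inverse elimination on b] = x*y^2*z - y^3 - y*z^2 - x*z + 3*y
and tr(a b a^2) = tr(a) tr(b a^2) - tr(b a)   [square of a] = x^2*z - x*y - z
next, tr(b a b) = tr(b) tr(a b) - tr(a)   [square of b] = y*z - x
next, tr(a b a^2 b) = tr(a) tr(b a b a) - tr(b a b)   [square of a] = x*z^2 - y*z - x
next, tr(a b^-1 a b a) = tr(a b a^2) tr(b) - tr(a b a^2 b)   [inverse elimination on b] = x^2*y*z - x*y^2 - x*z^2 + x
and tr(a b a b a b) = tr(a b) tr(a b a b) - tr(a^-1 b^-1)   [split at a repeated a] = z^3 - 3*z
tr(a b^-1 a b a b) = tr(a b a b a) tr(b) - tr(a b a b a b)   [inverse elimination on b] = x*y*z^2 - y^2*z - z^3 - x*y + 3*z
tr(b^-1 a b a b^-1 a) = tr(a b^-1 a b a) tr(b) - tr(a b^-1 a b a b)   [inverse elimination on b] = x^2*y^2*z - x*y^3 - 2*x*y*z^2 + y^2*z + z^3 + 2*x*y - 3*z
tr(a b a b^-1 a^-1 b^-1) = tr(b^-1 a b a b^-1) tr(a) - tr(b^-1 a b a b^-1 a)   [inverse elimination on a] = x*y*z^2 - x^2*z - y^2*z - z^3 + x*y + 3*z
tr(a^2) = tr(a) tr(a) - tr(1)   [square of a] = x^2 - 2
and tr(a^2 b a b a) = tr(a) tr(b a b a^2) - tr(b a b a)   [square of a] = x^2*z^2 - x*y*z - x^2 - z^2 + 2
tr(b a b a b) = tr(b) tr(a b a b) - tr(a b a)   [square of b] = y*z^2 - x*z - y
next, tr(a^2 b a b a b) = tr(a) tr(b a b a b a) - tr(b a b a b)   [square of a] = x*z^3 - y*z^2 - 2*x*z + y
and tr(b^-1 a^2 b a b a) = tr(a^2 b a b a) tr(b) - tr(a^2 b a b a b)   [inverse elimination on b] = x^2*y*z^2 - x*y^2*z - x*z^3 - x^2*y + 2*x*z + y
and tr(a^-1 b^-1 a^2 b a b) = tr(b^-1 a^2 b a b) tr(a) - tr(b^-1 a^2 b a b a)   [inverse elimination on a] = -x^2*y*z^2 + x^3*z + x*y^2*z + x*z^3 - 3*x*z - y
and tr(a b a b^-1 a^-1 b^-1 a) = tr(a^-1 b^-1 a^2 b a) tr(b) - tr(a^-1 b^-1 a^2 b a b)   [inverse elimination on b] = x^2*y*z^2 - x^3*z - x*y^2*z - x*z^3 + x^2*y + 3*x*z - y
assemble the triple (tr(r) - 2; tr(r a) - x; tr(r b) - y)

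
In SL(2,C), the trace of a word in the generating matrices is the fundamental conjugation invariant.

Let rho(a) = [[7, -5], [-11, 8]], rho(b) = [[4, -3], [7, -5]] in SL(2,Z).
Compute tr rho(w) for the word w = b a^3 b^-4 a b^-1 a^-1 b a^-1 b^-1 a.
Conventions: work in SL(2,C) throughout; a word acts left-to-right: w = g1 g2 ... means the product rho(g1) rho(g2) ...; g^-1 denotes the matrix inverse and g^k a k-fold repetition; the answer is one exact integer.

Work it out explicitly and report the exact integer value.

rho(b) = [[4, -3], [7, -5]]
... * rho(a) = [[7, -5], [-11, 8]]  ->  [[61, -44], [104, -75]]
... * rho(a) = [[7, -5], [-11, 8]]  ->  [[911, -657], [1553, -1120]]
... * rho(a) = [[7, -5], [-11, 8]]  ->  [[13604, -9811], [23191, -16725]]
... * rho(b^-1) = [[-5, 3], [-7, 4]]  ->  [[657, 1568], [1120, 2673]]
... * rho(b^-1) = [[-5, 3], [-7, 4]]  ->  [[-14261, 8243], [-24311, 14052]]
... * rho(b^-1) = [[-5, 3], [-7, 4]]  ->  [[13604, -9811], [23191, -16725]]
... * rho(b^-1) = [[-5, 3], [-7, 4]]  ->  [[657, 1568], [1120, 2673]]
... * rho(a) = [[7, -5], [-11, 8]]  ->  [[-12649, 9259], [-21563, 15784]]
... * rho(b^-1) = [[-5, 3], [-7, 4]]  ->  [[-1568, -911], [-2673, -1553]]
... * rho(a^-1) = [[8, 5], [11, 7]]  ->  [[-22565, -14217], [-38467, -24236]]
... * rho(b) = [[4, -3], [7, -5]]  ->  [[-189779, 138780], [-323520, 236581]]
... * rho(a^-1) = [[8, 5], [11, 7]]  ->  [[8348, 22565], [14231, 38467]]
... * rho(b^-1) = [[-5, 3], [-7, 4]]  ->  [[-199695, 115304], [-340424, 196561]]
... * rho(a) = [[7, -5], [-11, 8]]  ->  [[-2666209, 1920907], [-4545139, 3274608]]
tr = -2666209 + 3274608 = 608399

608399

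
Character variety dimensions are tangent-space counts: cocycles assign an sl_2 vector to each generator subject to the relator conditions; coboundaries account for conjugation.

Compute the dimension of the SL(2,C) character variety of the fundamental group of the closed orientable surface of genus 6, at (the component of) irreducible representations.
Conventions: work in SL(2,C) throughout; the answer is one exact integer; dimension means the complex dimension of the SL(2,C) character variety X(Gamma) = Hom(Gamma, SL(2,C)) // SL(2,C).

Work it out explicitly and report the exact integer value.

The genus-6 surface group: 2g = 12 generators, one relator prod [a_i, b_i].
Before the relator condition, cocycle space has dim 3*12 = 36.
At an irreducible rho, H^2 = coker(d_2) vanishes (Poincare duality: H^2 is dual to H^0 = invariants = 0), so d_2 is surjective onto sl_2 and dim Z^1 = 36 - 3 = 33.
As always at irreducible rho, dim B^1 = 3.
Hence dim X = 33 - 3 = 30.

30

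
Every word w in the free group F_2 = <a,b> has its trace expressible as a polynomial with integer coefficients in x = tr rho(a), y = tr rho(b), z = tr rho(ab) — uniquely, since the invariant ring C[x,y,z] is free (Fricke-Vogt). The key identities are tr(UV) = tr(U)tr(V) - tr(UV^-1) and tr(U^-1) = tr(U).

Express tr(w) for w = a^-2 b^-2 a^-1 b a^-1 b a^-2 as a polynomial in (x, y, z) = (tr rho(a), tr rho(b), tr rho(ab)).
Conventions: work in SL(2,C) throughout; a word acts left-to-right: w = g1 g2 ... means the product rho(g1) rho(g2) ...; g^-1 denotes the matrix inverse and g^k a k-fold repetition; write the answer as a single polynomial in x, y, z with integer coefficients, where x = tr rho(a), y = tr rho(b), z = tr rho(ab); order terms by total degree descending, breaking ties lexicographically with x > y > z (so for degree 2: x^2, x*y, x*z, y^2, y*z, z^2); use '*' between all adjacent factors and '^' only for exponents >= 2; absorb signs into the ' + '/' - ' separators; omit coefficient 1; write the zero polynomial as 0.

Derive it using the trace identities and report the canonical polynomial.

and tr(a^-1 b) = tr(b)*tr(a) - tr(b a) = x*y - z
next, tr(a^-1 b a^-1) = tr(a^-1 b)*tr(a) - tr(a^-1 b a) = x^2*y - x*z - y
tr(b^2) = tr(b)*tr(b) - tr(1) = y^2 - 2
tr(b^2 a) = tr(b)*tr(a b) - tr(a) = y*z - x
tr(b a^-1 b) = tr(b^2)*tr(a) - tr(b^2 a) = x*y^2 - y*z - x
tr(b^2 a b) = tr(b)*tr(a b^2) - tr(a b) = y^2*z - x*y - z
tr(a b a b) = tr(b a)*tr(b a) - tr(1) = z^2 - 2
next, tr(a b a) = tr(a)*tr(b a) - tr(b) = x*z - y
and tr(b^2 a b a) = tr(b)*tr(a b a b) - tr(a b a) = y*z^2 - x*z - y
tr(b a b a^-1 b) = tr(b^2 a b)*tr(a) - tr(b^2 a b a) = x*y^2*z - x^2*y - y*z^2 + y
and tr(b a b a b a) = tr(a b a b)*tr(a b) - tr(b a) = z^3 - 3*z
tr(b a b a^-1 b a) = tr(b a b a b)*tr(a) - tr(b a b a b a) = x*y*z^2 - x^2*z - z^3 - x*y + 3*z
tr(a b a^-1 b a^-1 b) = tr(b a b a^-1 b)*tr(a) - tr(b a b a^-1 b a) = x^2*y^2*z - x^3*y - 2*x*y*z^2 + x^2*z + z^3 + 2*x*y - 3*z
next, tr(b a^-1 b a^-1 b^-1 a) = tr(a b a^-1 b a^-1)*tr(b) - tr(a b a^-1 b a^-1 b) = -x^2*y^2*z + x^3*y + x*y^3 + 2*x*y*z^2 - x^2*z - y^2*z - z^3 - 3*x*y + 3*z
and tr(b^-1 a^-1 b a^-1 b a^-1) = tr(b a^-1 b a^-1 b^-1)*tr(a) - tr(b a^-1 b a^-1 b^-1 a) = x^2*y^2*z - x*y^3 - 2*x*y*z^2 + y^2*z + z^3 + 2*x*y - 3*z
next, tr(b a^-1 b a) = tr(b a b)*tr(a) - tr(b a b a) = x*y*z - x^2 - z^2 + 2
and tr(b a^-1 b a^-1) = tr(b a^-1 b)*tr(a) - tr(b a^-1 b a) = x^2*y^2 - 2*x*y*z + z^2 - 2
tr(a^-1 b a^-1 b a^-1) = tr(b a^-1 b a^-1)*tr(a) - tr(b a^-1 b) = x^3*y^2 - 2*x^2*y*z - x*y^2 + x*z^2 + y*z - x
tr(a^-1 b^-2 a^-1 b a^-1 b) = tr(b^-1 a^-1 b a^-1 b a^-1)*tr(b) - tr(b^-1 a^-1 b a^-1 b a^-1 b) = x^2*y^3*z - x^3*y^2 - x*y^4 - 2*x*y^2*z^2 + 2*x^2*y*z + y^3*z + y*z^3 + 3*x*y^2 - x*z^2 - 4*y*z + x
and tr(b^-1 a^-1 b a^-1) = tr(a^-1 b a^-1)*tr(b) - tr(a^-1 b a^-1 b) = x*y*z - y^2 - z^2 + 2
tr(a^-1 b^-2 a^-1 b a^-1 b a^-1) = tr(a^-1 b^-2 a^-1 b a^-1 b)*tr(a) - tr(a^-1 b^-2 a^-1 b a^-1 b a) = x^3*y^3*z - x^4*y^2 - x^2*y^4 - 2*x^2*y^2*z^2 + 2*x^3*y*z + x*y^3*z + x*y*z^3 + 3*x^2*y^2 - x^2*z^2 - 5*x*y*z + x^2 + y^2 + z^2 - 2
tr(a^-3 b^-2 a^-1 b a^-1 b) = tr(a^-1 b^-2 a^-1 b a^-1 b a^-1)*tr(a) - tr(a^-1 b^-2 a^-1 b a^-1 b) = x^4*y^3*z - x^5*y^2 - x^3*y^4 - 2*x^3*y^2*z^2 + 2*x^4*y*z + x^2*y*z^3 + 4*x^3*y^2 - x^3*z^2 + x*y^4 + 2*x*y^2*z^2 - 7*x^2*y*z - y^3*z - y*z^3 + x^3 - 2*x*y^2 + 2*x*z^2 + 4*y*z - 3*x
tr(a^-2 b^-2 a^-1 b a^-1 b a^-2) = tr(a^-3 b^-2 a^-1 b a^-1 b)*tr(a) - tr(a^-3 b^-2 a^-1 b a^-1 b a) = x^5*y^3*z - x^6*y^2 - x^4*y^4 - 2*x^4*y^2*z^2 + 2*x^5*y*z - x^3*y^3*z + x^3*y*z^3 + 5*x^4*y^2 - x^4*z^2 + 2*x^2*y^4 + 4*x^2*y^2*z^2 - 9*x^3*y*z - 2*x*y^3*z - 2*x*y*z^3 + x^4 - 5*x^2*y^2 + 3*x^2*z^2 + 9*x*y*z - 4*x^2 - y^2 - z^2 + 2

x^5*y^3*z - x^6*y^2 - x^4*y^4 - 2*x^4*y^2*z^2 + 2*x^5*y*z - x^3*y^3*z + x^3*y*z^3 + 5*x^4*y^2 - x^4*z^2 + 2*x^2*y^4 + 4*x^2*y^2*z^2 - 9*x^3*y*z - 2*x*y^3*z - 2*x*y*z^3 + x^4 - 5*x^2*y^2 + 3*x^2*z^2 + 9*x*y*z - 4*x^2 - y^2 - z^2 + 2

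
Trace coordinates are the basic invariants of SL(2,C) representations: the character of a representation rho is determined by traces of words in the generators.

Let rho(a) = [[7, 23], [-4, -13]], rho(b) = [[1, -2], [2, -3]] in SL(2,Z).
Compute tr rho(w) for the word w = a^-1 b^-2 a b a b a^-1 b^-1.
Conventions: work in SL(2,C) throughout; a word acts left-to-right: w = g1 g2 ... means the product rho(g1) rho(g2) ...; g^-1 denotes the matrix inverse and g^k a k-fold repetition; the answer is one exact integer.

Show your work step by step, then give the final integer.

-176720002

rho(a^-1) = [[-13, -23], [4, 7]]
... * rho(b^-1) = [[-3, 2], [-2, 1]]  ->  [[85, -49], [-26, 15]]
... * rho(b^-1) = [[-3, 2], [-2, 1]]  ->  [[-157, 121], [48, -37]]
... * rho(a) = [[7, 23], [-4, -13]]  ->  [[-1583, -5184], [484, 1585]]
... * rho(b) = [[1, -2], [2, -3]]  ->  [[-11951, 18718], [3654, -5723]]
... * rho(a) = [[7, 23], [-4, -13]]  ->  [[-158529, -518207], [48470, 158441]]
... * rho(b) = [[1, -2], [2, -3]]  ->  [[-1194943, 1871679], [365352, -572263]]
... * rho(a^-1) = [[-13, -23], [4, 7]]  ->  [[23020975, 40585442], [-7038628, -12408937]]
... * rho(b^-1) = [[-3, 2], [-2, 1]]  ->  [[-150233809, 86627392], [45933758, -26486193]]
tr = -150233809 + -26486193 = -176720002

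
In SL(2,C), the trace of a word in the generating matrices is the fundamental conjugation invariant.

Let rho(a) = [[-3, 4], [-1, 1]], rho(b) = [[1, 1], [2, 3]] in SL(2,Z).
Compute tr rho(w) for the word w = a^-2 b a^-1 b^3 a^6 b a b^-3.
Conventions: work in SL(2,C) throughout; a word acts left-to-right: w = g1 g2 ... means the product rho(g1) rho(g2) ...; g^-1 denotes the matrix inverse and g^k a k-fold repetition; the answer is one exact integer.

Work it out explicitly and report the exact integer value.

rho(a^-1) = [[1, -4], [1, -3]]
... * rho(a^-1) = [[1, -4], [1, -3]]  ->  [[-3, 8], [-2, 5]]
... * rho(b) = [[1, 1], [2, 3]]  ->  [[13, 21], [8, 13]]
... * rho(a^-1) = [[1, -4], [1, -3]]  ->  [[34, -115], [21, -71]]
... * rho(b) = [[1, 1], [2, 3]]  ->  [[-196, -311], [-121, -192]]
... * rho(b) = [[1, 1], [2, 3]]  ->  [[-818, -1129], [-505, -697]]
... * rho(b) = [[1, 1], [2, 3]]  ->  [[-3076, -4205], [-1899, -2596]]
... * rho(a) = [[-3, 4], [-1, 1]]  ->  [[13433, -16509], [8293, -10192]]
... * rho(a) = [[-3, 4], [-1, 1]]  ->  [[-23790, 37223], [-14687, 22980]]
... * rho(a) = [[-3, 4], [-1, 1]]  ->  [[34147, -57937], [21081, -35768]]
... * rho(a) = [[-3, 4], [-1, 1]]  ->  [[-44504, 78651], [-27475, 48556]]
... * rho(a) = [[-3, 4], [-1, 1]]  ->  [[54861, -99365], [33869, -61344]]
... * rho(a) = [[-3, 4], [-1, 1]]  ->  [[-65218, 120079], [-40263, 74132]]
... * rho(b) = [[1, 1], [2, 3]]  ->  [[174940, 295019], [108001, 182133]]
... * rho(a) = [[-3, 4], [-1, 1]]  ->  [[-819839, 994779], [-506136, 614137]]
... * rho(b^-1) = [[3, -1], [-2, 1]]  ->  [[-4449075, 1814618], [-2746682, 1120273]]
... * rho(b^-1) = [[3, -1], [-2, 1]]  ->  [[-16976461, 6263693], [-10480592, 3866955]]
... * rho(b^-1) = [[3, -1], [-2, 1]]  ->  [[-63456769, 23240154], [-39175686, 14347547]]
tr = -63456769 + 14347547 = -49109222

-49109222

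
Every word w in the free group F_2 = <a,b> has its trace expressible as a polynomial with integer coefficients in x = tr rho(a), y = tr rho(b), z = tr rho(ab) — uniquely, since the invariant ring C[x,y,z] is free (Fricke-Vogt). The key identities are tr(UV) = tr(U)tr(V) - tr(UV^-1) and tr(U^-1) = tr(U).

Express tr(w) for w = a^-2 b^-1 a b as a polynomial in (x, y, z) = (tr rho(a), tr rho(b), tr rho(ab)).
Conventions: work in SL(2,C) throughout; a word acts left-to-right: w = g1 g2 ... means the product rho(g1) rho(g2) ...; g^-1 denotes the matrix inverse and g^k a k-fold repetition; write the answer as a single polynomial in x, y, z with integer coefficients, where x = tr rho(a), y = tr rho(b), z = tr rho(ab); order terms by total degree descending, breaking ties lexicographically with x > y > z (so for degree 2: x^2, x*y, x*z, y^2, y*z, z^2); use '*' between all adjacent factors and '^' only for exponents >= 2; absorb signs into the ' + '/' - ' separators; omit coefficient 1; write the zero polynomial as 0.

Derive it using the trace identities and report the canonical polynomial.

trace(b a b) = trace(b) * trace(a b) - trace(a)  (reduce the b square) = y*z - x
trace(b a b a) = trace(b a) * trace(b a) - trace(1)  (split on b) = z^2 - 2
trace(a b a^-1 b) = trace(b a b) * trace(a) - trace(b a b a)  (eliminate a^-1) = x*y*z - x^2 - z^2 + 2
trace(b^-1 a b a^-1) = trace(a b a^-1) * trace(b) - trace(a b a^-1 b)  (eliminate b^-1) = -x*y*z + x^2 + y^2 + z^2 - 2
trace(a^-2 b^-1 a b) = trace(b^-1 a b a^-1) * trace(a) - trace(b^-1 a b)  (eliminate a^-1) = -x^2*y*z + x^3 + x*y^2 + x*z^2 - 3*x

-x^2*y*z + x^3 + x*y^2 + x*z^2 - 3*x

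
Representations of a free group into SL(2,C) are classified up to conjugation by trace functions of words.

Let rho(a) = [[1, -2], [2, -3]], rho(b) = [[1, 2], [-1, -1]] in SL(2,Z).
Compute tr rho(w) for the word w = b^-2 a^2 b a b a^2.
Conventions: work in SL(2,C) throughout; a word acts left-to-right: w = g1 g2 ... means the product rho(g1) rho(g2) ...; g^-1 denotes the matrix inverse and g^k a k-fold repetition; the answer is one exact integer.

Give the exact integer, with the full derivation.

rho(b^-1) = [[-1, -2], [1, 1]]
... * rho(b^-1) = [[-1, -2], [1, 1]]  ->  [[-1, 0], [0, -1]]
... * rho(a) = [[1, -2], [2, -3]]  ->  [[-1, 2], [-2, 3]]
... * rho(a) = [[1, -2], [2, -3]]  ->  [[3, -4], [4, -5]]
... * rho(b) = [[1, 2], [-1, -1]]  ->  [[7, 10], [9, 13]]
... * rho(a) = [[1, -2], [2, -3]]  ->  [[27, -44], [35, -57]]
... * rho(b) = [[1, 2], [-1, -1]]  ->  [[71, 98], [92, 127]]
... * rho(a) = [[1, -2], [2, -3]]  ->  [[267, -436], [346, -565]]
... * rho(a) = [[1, -2], [2, -3]]  ->  [[-605, 774], [-784, 1003]]
tr = -605 + 1003 = 398

398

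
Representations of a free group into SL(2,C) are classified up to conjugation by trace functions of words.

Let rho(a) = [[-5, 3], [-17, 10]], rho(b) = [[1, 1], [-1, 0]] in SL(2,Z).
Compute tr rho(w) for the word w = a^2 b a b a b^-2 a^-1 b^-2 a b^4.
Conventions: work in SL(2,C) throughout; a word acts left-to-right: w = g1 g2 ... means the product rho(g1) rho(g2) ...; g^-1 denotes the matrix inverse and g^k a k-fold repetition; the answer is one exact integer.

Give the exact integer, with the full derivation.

rho(a) = [[-5, 3], [-17, 10]]
... * rho(a) = [[-5, 3], [-17, 10]]  ->  [[-26, 15], [-85, 49]]
... * rho(b) = [[1, 1], [-1, 0]]  ->  [[-41, -26], [-134, -85]]
... * rho(a) = [[-5, 3], [-17, 10]]  ->  [[647, -383], [2115, -1252]]
... * rho(b) = [[1, 1], [-1, 0]]  ->  [[1030, 647], [3367, 2115]]
... * rho(a) = [[-5, 3], [-17, 10]]  ->  [[-16149, 9560], [-52790, 31251]]
... * rho(b^-1) = [[0, -1], [1, 1]]  ->  [[9560, 25709], [31251, 84041]]
... * rho(b^-1) = [[0, -1], [1, 1]]  ->  [[25709, 16149], [84041, 52790]]
... * rho(a^-1) = [[10, -3], [17, -5]]  ->  [[531623, -157872], [1737840, -516073]]
... * rho(b^-1) = [[0, -1], [1, 1]]  ->  [[-157872, -689495], [-516073, -2253913]]
... * rho(b^-1) = [[0, -1], [1, 1]]  ->  [[-689495, -531623], [-2253913, -1737840]]
... * rho(a) = [[-5, 3], [-17, 10]]  ->  [[12485066, -7384715], [40812845, -24140139]]
... * rho(b) = [[1, 1], [-1, 0]]  ->  [[19869781, 12485066], [64952984, 40812845]]
... * rho(b) = [[1, 1], [-1, 0]]  ->  [[7384715, 19869781], [24140139, 64952984]]
... * rho(b) = [[1, 1], [-1, 0]]  ->  [[-12485066, 7384715], [-40812845, 24140139]]
... * rho(b) = [[1, 1], [-1, 0]]  ->  [[-19869781, -12485066], [-64952984, -40812845]]
tr = -19869781 + -40812845 = -60682626

-60682626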